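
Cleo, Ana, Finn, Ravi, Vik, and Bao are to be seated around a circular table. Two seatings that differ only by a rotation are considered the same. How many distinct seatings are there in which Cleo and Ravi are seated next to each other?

Treat {Cleo, Ravi} as one unit (2 internal orders) and seat the resulting 5 units around the table: (4)! circular arrangements.
So 2 × (4)! = 2 × 24 = 48.

48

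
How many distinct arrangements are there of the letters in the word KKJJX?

30

The 5 letters of KKJJX have repeats: J appearing twice and K appearing twice.
So there are 5! / (2!·2!) = 30 distinguishable arrangements.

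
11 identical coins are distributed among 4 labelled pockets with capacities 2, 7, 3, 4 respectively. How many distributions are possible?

41

Ignoring the caps, the number of non-negative solutions to x_1+…+x_4 = 11 is C(14,3) = 364.
Subtract solutions that violate a single cap (substitute x_i' = x_i − (cap_i+1)): x_1 ≥ 3 gives C(11,3) = 165; x_2 ≥ 8 gives C(6,3) = 20; x_3 ≥ 4 gives C(10,3) = 120; x_4 ≥ 5 gives C(9,3) = 84. Together 389.
Add back pairs where two caps are both exceeded: 1 + 35 + 20 + 0 + 0 + 10 = 66.
By inclusion–exclusion the count is 364 − 389 + 66 = 41.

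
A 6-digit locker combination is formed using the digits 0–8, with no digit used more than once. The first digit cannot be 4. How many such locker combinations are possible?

The first digit has 9−1 = 8 choices (anything except 4).
The remaining 5 digits are filled from the other 8 symbols without repetition: 8 × 7 × 6 × 5 × 4 = 6720.
Total: 8 × 6720 = 53760.

53760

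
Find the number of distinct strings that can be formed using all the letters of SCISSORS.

1680

Letter multiplicities in SCISSORS: C×1, I×1, O×1, R×1, S×4.
So there are 8! / (4!) = 1680 distinguishable arrangements.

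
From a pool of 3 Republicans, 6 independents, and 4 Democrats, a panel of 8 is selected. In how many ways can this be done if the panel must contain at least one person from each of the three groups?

1233

Unrestricted: C(13,8) = 1287 ways to pick any 8 of the 13.
Subtract selections that omit an entire group: no Republicans → C(10,8) = 45; no independents → C(7,8) = 0; no Democrats → C(9,8) = 9.
Add back selections omitting two groups (i.e. drawn from a single group): C(3,8) + C(6,8) + C(4,8) = 0.
By inclusion–exclusion: 1287 − 54 + 0 = 1233.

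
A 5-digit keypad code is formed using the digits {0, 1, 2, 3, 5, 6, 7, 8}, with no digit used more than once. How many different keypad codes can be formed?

This is a permutation of 5 out of 8: P(8,5) = 8!/3!.
That product is 8 × 7 × 6 × 5 × 4 = 6720.

6720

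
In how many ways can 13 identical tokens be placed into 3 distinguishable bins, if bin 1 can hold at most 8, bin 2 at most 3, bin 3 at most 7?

18

By stars and bars, unrestricted non-negative solutions to x_1+…+x_3 = 13 number C(13+2,2) = 105.
Subtract solutions that violate a single cap (substitute x_i' = x_i − (cap_i+1)): x_1 ≥ 9 gives C(6,2) = 15; x_2 ≥ 4 gives C(11,2) = 55; x_3 ≥ 8 gives C(7,2) = 21. Together 91.
Add back pairs where two caps are both exceeded: 1 + 0 + 3 = 4.
By inclusion–exclusion the count is 105 − 91 + 4 = 18.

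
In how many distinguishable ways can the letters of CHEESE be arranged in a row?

The 6 letters of CHEESE have repeats: E appearing 3 times.
So there are 6! / (3!) = 120 distinguishable arrangements.

120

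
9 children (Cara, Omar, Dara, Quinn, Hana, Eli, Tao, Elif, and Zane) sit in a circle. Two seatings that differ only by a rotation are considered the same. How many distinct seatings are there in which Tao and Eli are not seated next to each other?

30240

All circular seatings of 9 people number (8)! = 40320.
Those with Tao next to Eli: fuse the pair into one unit and seat 8 units around a circle — 2·(7)! = 10080.
Subtracting, 40320 − 10080 = 30240.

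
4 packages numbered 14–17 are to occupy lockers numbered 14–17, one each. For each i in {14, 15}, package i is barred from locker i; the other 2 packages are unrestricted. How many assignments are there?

14

Let Aᵢ (for i ∈ {14, 15}) be the placements that put package i in its forbidden locker. Any j of these fix j positions, leaving (4−j)! ways to fill the rest, and there are C(2,j) ways to pick which j.
By inclusion–exclusion, the number of valid placements is Σ_{j=0}^{2} (−1)^j C(2,j)·(4−j)!.
Computing: 24 − 12 + 2 = 14.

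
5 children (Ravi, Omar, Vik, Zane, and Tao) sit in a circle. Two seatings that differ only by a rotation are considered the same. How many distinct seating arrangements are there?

24

Fix one person's seat to break rotational symmetry; the remaining 4 people can be arranged in (4)! = 24 ways.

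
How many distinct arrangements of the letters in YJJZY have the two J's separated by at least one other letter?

There are 5!/(2!·2!) = 30 arrangements of YJJZY in total.
Arrangements with the J's together: treat JJ as one letter, giving (4)!/(2!) = 12.
Hence 30 − 12 = 18.

18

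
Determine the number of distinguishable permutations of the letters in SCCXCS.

60

Letter multiplicities in SCCXCS: C×3, S×2, X×1.
Dividing 6! = 720 by 3!·2! = 12 for the repeated letters gives 60.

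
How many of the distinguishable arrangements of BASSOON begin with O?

360

Fix O in the first position and arrange the remaining 6 letters.
Those 6 letters have S appearing twice, giving (6)!/(2!) = 360.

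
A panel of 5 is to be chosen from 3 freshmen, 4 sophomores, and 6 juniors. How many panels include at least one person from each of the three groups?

Total 5-person selections from all 13: C(13,5) = 1287.
Subtract selections that omit an entire group: no freshmen → C(10,5) = 252; no sophomores → C(9,5) = 126; no juniors → C(7,5) = 21.
Add back selections omitting two groups (i.e. drawn from a single group): C(3,5) + C(4,5) + C(6,5) = 6.
By inclusion–exclusion: 1287 − 399 + 6 = 894.

894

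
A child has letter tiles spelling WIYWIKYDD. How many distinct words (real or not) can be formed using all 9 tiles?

WIYWIKYDD has 9 letters with D appearing twice, I appearing twice, W appearing twice, and Y appearing twice.
Dividing 9! = 362880 by 2!·2!·2!·2! = 16 for the repeated letters gives 22680.

22680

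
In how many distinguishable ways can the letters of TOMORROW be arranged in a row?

Letter multiplicities in TOMORROW: M×1, O×3, R×2, T×1, W×1.
Dividing 8! = 40320 by 3!·2! = 12 for the repeated letters gives 3360.

3360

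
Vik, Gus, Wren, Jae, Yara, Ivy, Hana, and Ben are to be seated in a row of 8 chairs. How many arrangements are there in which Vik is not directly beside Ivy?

Of the 8! = 40320 arrangements, those with Vik and Ivy adjacent number 2 × 7! = 10080 (treat the pair as a block with 2 internal orders).
Complementary counting: 40320 − 10080 = 30240.

30240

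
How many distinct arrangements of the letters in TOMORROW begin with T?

420

With the first slot taken by T, it remains to arrange the other 7 letters (OMORROW).
Those 7 letters have O appearing 3 times and R appearing twice, giving (7)!/(3!·2!) = 420.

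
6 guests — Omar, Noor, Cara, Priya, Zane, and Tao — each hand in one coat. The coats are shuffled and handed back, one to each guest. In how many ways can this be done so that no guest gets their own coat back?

265

Count assignments avoiding every fixed point. For any j of the 6 guests fixed to their own coat, the other 6−j can be arranged in (6−j)! ways.
By inclusion–exclusion this is Σ_{j=0}^{6} (−1)^j C(6,j)·(6−j)!.
Computing: 720 − 720 + 360 − 120 + 30 − 6 + 1 = 265.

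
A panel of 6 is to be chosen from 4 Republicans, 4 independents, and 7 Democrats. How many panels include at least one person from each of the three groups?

4060

With no constraint there are C(15,6) = 5005 possible selections.
Subtract selections that omit an entire group: no Republicans → C(11,6) = 462; no independents → C(11,6) = 462; no Democrats → C(8,6) = 28.
Add back selections omitting two groups (i.e. drawn from a single group): C(4,6) + C(4,6) + C(7,6) = 7.
By inclusion–exclusion: 5005 − 952 + 7 = 4060.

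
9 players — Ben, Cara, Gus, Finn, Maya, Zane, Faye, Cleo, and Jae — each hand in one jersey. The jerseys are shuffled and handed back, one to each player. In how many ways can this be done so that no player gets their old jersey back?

Let Aᵢ be the assignments in which player i gets their old jersey. We want the size of the complement of A₁∪…∪A_9.
By inclusion–exclusion this is Σ_{j=0}^{9} (−1)^j C(9,j)·(9−j)!.
Computing: 362880 − 362880 + 181440 − 60480 + 15120 − 3024 + 504 − 72 + 9 − 1 = 133496.

133496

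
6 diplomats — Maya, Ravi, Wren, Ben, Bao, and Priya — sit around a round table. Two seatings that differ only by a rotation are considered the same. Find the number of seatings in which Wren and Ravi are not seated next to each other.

All circular seatings of 6 people number (5)! = 120.
Seatings with Wren beside Ravi: treat them as a block with 2 internal orders, giving 2 × (4)! = 48.
Subtracting, 120 − 48 = 72.

72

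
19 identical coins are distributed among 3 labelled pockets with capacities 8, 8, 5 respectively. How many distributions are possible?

Ignoring the caps, the number of non-negative solutions to x_1+…+x_3 = 19 is C(21,2) = 210.
Subtract solutions that violate a single cap (substitute x_i' = x_i − (cap_i+1)): x_1 ≥ 9 gives C(12,2) = 66; x_2 ≥ 9 gives C(12,2) = 66; x_3 ≥ 6 gives C(15,2) = 105. Together 237.
Add back pairs where two caps are both exceeded: 3 + 15 + 15 = 33.
By inclusion–exclusion the count is 210 − 237 + 33 = 6.

6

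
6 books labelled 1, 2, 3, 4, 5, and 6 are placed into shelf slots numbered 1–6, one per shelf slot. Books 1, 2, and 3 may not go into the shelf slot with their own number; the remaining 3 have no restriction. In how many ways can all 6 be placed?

Let Aᵢ (for i ∈ {1, 2, 3}) be the placements that put book i in its forbidden shelf slot. Any j of these fix j positions, leaving (6−j)! ways to fill the rest, and there are C(3,j) ways to pick which j.
By inclusion–exclusion, the number of valid placements is Σ_{j=0}^{3} (−1)^j C(3,j)·(6−j)!.
Computing: 720 − 360 + 72 − 6 = 426.

426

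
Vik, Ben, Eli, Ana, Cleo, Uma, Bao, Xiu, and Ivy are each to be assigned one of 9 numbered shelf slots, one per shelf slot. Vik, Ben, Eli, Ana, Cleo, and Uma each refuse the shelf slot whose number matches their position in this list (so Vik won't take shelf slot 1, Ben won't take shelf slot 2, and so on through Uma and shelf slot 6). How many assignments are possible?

Let Aᵢ (for 1 ≤ i ≤ 6) be the placements that put person i in their forbidden shelf slot. Any j of these fix j positions, leaving (9−j)! ways to fill the rest, and there are C(6,j) ways to pick which j.
By inclusion–exclusion, the number of valid placements is Σ_{j=0}^{6} (−1)^j C(6,j)·(9−j)!.
Computing: 362880 − 241920 + 75600 − 14400 + 1800 − 144 + 6 = 183822.

183822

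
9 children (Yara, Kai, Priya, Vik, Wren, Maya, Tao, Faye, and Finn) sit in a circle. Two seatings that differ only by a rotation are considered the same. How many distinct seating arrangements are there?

40320

Seat Yara anywhere (absorbing the rotational symmetry), then permute the other 8: (8)! = 40320.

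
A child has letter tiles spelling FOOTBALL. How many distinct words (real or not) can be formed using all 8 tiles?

10080

FOOTBALL has 8 letters with L appearing twice and O appearing twice.
Dividing 8! = 40320 by 2!·2! = 4 for the repeated letters gives 10080.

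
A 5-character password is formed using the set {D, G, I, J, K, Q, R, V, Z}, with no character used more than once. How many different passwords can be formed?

This is a permutation of 5 out of 9: P(9,5) = 9!/4!.
That product is 9 × 8 × 7 × 6 × 5 = 15120.

15120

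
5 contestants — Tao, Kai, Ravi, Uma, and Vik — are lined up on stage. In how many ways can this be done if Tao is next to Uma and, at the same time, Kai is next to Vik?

24

Treat {Tao,Uma} as one block (2 orders) and {Kai,Vik} as another (2 orders).
That leaves 3 units to arrange: 2 × 2 × 3! = 4 × 6 = 24.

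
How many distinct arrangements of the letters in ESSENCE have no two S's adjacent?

Total arrangements of ESSENCE: 7!/(3!·2!) = 420.
Arrangements with the S's together: treat SS as one letter, giving (6)!/(3!) = 120.
Subtracting, 420 − 120 = 300 arrangements keep the S's apart.

300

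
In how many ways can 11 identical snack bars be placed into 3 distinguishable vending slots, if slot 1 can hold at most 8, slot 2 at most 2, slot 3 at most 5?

12

Without the upper bounds there are C(13,2) = 78 ways to split 11 among 3 vending slots.
Subtract solutions that violate a single cap (substitute x_i' = x_i − (cap_i+1)): x_1 ≥ 9 gives C(4,2) = 6; x_2 ≥ 3 gives C(10,2) = 45; x_3 ≥ 6 gives C(7,2) = 21. Together 72.
Add back pairs where two caps are both exceeded: 0 + 0 + 6 = 6.
By inclusion–exclusion the count is 78 − 72 + 6 = 12.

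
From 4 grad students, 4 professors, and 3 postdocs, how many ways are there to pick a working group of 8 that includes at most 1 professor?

Split by how many professors are chosen (0 through 1).
Sum: C(4,0)·C(7,8) + C(4,1)·C(7,7) = 0 + 4 = 4.

4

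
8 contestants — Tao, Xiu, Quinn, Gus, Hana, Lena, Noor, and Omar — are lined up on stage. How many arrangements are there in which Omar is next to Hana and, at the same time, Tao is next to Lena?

2880

Treat {Omar,Hana} as one block (2 orders) and {Tao,Lena} as another (2 orders).
That leaves 6 units to arrange: 2 × 2 × 6! = 4 × 720 = 2880.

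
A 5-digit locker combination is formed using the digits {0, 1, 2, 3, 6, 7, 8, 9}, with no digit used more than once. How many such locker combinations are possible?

With no repetition, fill the 5 digits in order: 8 choices, then 7, down to 4.
That product is 8 × 7 × 6 × 5 × 4 = 6720.

6720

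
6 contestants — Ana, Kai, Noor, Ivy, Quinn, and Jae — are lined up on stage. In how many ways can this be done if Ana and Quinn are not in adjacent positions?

There are 6! = 720 arrangements in all. If Ana and Quinn are adjacent, merging them into one block gives 2·(5)! = 240 arrangements.
Complementary counting: 720 − 240 = 480.

480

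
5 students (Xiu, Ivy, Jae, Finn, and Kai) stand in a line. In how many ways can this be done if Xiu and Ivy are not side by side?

72

There are 5! = 120 arrangements in all. If Xiu and Ivy are adjacent, merging them into one block gives 2·(4)! = 48 arrangements.
So 120 − 48 = 72 arrangements keep them apart.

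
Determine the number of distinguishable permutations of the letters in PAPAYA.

PAPAYA has 6 letters with A appearing 3 times and P appearing twice.
Dividing 6! = 720 by 3!·2! = 12 for the repeated letters gives 60.

60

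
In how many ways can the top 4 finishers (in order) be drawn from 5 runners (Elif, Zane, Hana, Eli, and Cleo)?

120

There are 5 choices for 1st place, 4 for 2nd, and so on down to 2 for position 4.
That gives 5 × 4 × 3 × 2 = 120.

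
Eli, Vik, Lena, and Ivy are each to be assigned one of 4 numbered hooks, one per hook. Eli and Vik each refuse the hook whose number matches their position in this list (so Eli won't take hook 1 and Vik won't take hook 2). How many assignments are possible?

Let Aᵢ (for i ∈ {1, 2}) be the placements that put person i in their forbidden hook. Any j of these fix j positions, leaving (4−j)! ways to fill the rest, and there are C(2,j) ways to pick which j.
By inclusion–exclusion, the number of valid placements is Σ_{j=0}^{2} (−1)^j C(2,j)·(4−j)!.
Computing: 24 − 12 + 2 = 14.

14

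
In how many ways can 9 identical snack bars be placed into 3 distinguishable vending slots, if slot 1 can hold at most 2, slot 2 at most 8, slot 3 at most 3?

Ignoring the caps, the number of non-negative solutions to x_1+…+x_3 = 9 is C(11,2) = 55.
Subtract solutions that violate a single cap (substitute x_i' = x_i − (cap_i+1)): x_1 ≥ 3 gives C(8,2) = 28; x_2 ≥ 9 gives C(2,2) = 1; x_3 ≥ 4 gives C(7,2) = 21. Together 50.
Add back pairs where two caps are both exceeded: 0 + 6 + 0 = 6.
By inclusion–exclusion the count is 55 − 50 + 6 = 11.

11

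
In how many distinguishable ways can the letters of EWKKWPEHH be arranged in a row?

The 9 letters of EWKKWPEHH have repeats: E appearing twice, H appearing twice, K appearing twice, and W appearing twice.
The number of distinct arrangements is 9!/(2!·2!·2!·2!) = 362880/16 = 22680.

22680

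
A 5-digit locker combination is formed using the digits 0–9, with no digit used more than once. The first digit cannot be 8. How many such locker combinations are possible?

The first digit has 10−1 = 9 choices (anything except 8).
The remaining 4 digits are filled from the other 9 symbols without repetition: 9 × 8 × 7 × 6 = 3024.
Total: 9 × 3024 = 27216.

27216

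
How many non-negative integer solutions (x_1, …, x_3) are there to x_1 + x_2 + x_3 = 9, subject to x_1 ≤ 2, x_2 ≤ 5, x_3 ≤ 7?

Without the upper bounds there are C(11,2) = 55 ways to split 9 among 3 variables.
Subtract solutions that violate a single cap (substitute x_i' = x_i − (cap_i+1)): x_1 ≥ 3 gives C(8,2) = 28; x_2 ≥ 6 gives C(5,2) = 10; x_3 ≥ 8 gives C(3,2) = 3. Together 41.
Add back pairs where two caps are both exceeded: 1 + 0 + 0 = 1.
By inclusion–exclusion the count is 55 − 41 + 1 = 15.

15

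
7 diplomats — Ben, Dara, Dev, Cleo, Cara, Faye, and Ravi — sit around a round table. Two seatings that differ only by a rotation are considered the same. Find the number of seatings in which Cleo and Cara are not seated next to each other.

480

Without the restriction there are (6)! = 720 seatings.
Seatings with Cleo beside Cara: treat them as a block with 2 internal orders, giving 2 × (5)! = 240.
Subtracting, 720 − 240 = 480.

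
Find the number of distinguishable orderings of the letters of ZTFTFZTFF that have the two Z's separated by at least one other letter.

Total arrangements of ZTFTFZTFF: 9!/(4!·3!·2!) = 1260.
If the two Z's are adjacent, glue them into one block, leaving 8 items to arrange: (8)!/(4!·3!) = 280 ways.
Subtracting, 1260 − 280 = 980 arrangements keep the Z's apart.

980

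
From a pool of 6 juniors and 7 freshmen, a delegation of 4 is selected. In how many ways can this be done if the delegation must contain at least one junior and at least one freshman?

With no constraint there are C(13,4) = 715 possible selections.
Selections missing a whole group: no juniors → C(7,4) = 35; no freshmen → C(6,4) = 15.
Both groups omitted at once is impossible, so 715 − 50 = 665.

665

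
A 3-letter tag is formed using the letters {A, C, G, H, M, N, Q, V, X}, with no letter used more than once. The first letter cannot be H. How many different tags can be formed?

The first letter has 9−1 = 8 choices (anything except H).
The remaining 2 letters are filled from the other 8 symbols without repetition: 8 × 7 = 56.
Total: 8 × 56 = 448.

448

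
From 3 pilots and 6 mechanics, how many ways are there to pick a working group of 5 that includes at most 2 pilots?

Split by how many pilots are chosen (0 through 2).
Sum: C(3,0)·C(6,5) + C(3,1)·C(6,4) + C(3,2)·C(6,3) = 6 + 45 + 60 = 111.

111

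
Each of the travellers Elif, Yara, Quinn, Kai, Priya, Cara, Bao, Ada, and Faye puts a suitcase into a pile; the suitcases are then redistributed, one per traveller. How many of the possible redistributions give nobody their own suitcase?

133496

Let Aᵢ be the assignments in which traveller i gets their own suitcase. We want the size of the complement of A₁∪…∪A_9.
By inclusion–exclusion this is Σ_{j=0}^{9} (−1)^j C(9,j)·(9−j)!.
Computing: 362880 − 362880 + 181440 − 60480 + 15120 − 3024 + 504 − 72 + 9 − 1 = 133496.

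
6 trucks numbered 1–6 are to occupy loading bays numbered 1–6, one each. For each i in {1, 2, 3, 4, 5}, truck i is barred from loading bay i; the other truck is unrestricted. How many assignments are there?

309

Let Aᵢ (for 1 ≤ i ≤ 5) be the placements that put truck i in its forbidden loading bay. Any j of these fix j positions, leaving (6−j)! ways to fill the rest, and there are C(5,j) ways to pick which j.
By inclusion–exclusion, the number of valid placements is Σ_{j=0}^{5} (−1)^j C(5,j)·(6−j)!.
Computing: 720 − 600 + 240 − 60 + 10 − 1 = 309.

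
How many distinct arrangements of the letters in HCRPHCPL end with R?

630

Fix R in the last position and arrange the remaining 7 letters.
Those 7 letters have C appearing twice, H appearing twice, and P appearing twice, giving (7)!/(2!·2!·2!) = 630.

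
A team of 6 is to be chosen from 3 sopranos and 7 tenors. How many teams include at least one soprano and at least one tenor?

203

With no constraint there are C(10,6) = 210 possible selections.
Subtract selections that omit an entire group: no sopranos → C(7,6) = 7; no tenors → C(3,6) = 0.
Both groups omitted at once is impossible, so 210 − 7 = 203.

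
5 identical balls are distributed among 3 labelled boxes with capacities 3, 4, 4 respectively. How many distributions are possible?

By stars and bars, unrestricted non-negative solutions to x_1+…+x_3 = 5 number C(5+2,2) = 21.
Subtract solutions that violate a single cap (substitute x_i' = x_i − (cap_i+1)): x_1 ≥ 4 gives C(3,2) = 3; x_2 ≥ 5 gives C(2,2) = 1; x_3 ≥ 5 gives C(2,2) = 1. Together 5.
No two caps can be exceeded simultaneously, so the pair terms are all 0.
By inclusion–exclusion the count is 21 − 5 + 0 = 16.

16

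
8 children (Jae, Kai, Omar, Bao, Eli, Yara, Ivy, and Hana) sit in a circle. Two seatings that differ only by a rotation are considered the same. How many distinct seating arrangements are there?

5040

Seat Jae anywhere (absorbing the rotational symmetry), then permute the other 7: (7)! = 5040.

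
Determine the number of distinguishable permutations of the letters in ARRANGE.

1260

The 7 letters of ARRANGE have repeats: A appearing twice and R appearing twice.
The number of distinct arrangements is 7!/(2!·2!) = 5040/4 = 1260.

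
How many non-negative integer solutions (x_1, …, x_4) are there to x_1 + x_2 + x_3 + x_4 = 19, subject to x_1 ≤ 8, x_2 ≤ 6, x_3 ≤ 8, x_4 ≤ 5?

Ignoring the caps, the number of non-negative solutions to x_1+…+x_4 = 19 is C(22,3) = 1540.
Subtract solutions that violate a single cap (substitute x_i' = x_i − (cap_i+1)): x_1 ≥ 9 gives C(13,3) = 286; x_2 ≥ 7 gives C(15,3) = 455; x_3 ≥ 9 gives C(13,3) = 286; x_4 ≥ 6 gives C(16,3) = 560. Together 1587.
Add back pairs where two caps are both exceeded: 20 + 4 + 35 + 20 + 84 + 35 = 198.
By inclusion–exclusion the count is 1540 − 1587 + 198 = 151.

151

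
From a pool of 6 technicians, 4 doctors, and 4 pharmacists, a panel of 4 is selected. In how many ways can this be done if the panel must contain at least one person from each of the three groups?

528

Unrestricted: C(14,4) = 1001 ways to pick any 4 of the 14.
Selections missing a whole group: no technicians → C(8,4) = 70; no doctors → C(10,4) = 210; no pharmacists → C(10,4) = 210.
Add back selections omitting two groups (i.e. drawn from a single group): C(6,4) + C(4,4) + C(4,4) = 17.
By inclusion–exclusion: 1001 − 490 + 17 = 528.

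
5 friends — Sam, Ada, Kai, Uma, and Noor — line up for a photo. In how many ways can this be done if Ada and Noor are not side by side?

72

Of the 5! = 120 arrangements, those with Ada and Noor adjacent number 2 × 4! = 48 (treat the pair as a block with 2 internal orders).
So 120 − 48 = 72 arrangements keep them apart.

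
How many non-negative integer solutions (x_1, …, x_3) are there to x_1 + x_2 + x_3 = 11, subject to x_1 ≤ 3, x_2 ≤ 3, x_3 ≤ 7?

By stars and bars, unrestricted non-negative solutions to x_1+…+x_3 = 11 number C(11+2,2) = 78.
Subtract solutions that violate a single cap (substitute x_i' = x_i − (cap_i+1)): x_1 ≥ 4 gives C(9,2) = 36; x_2 ≥ 4 gives C(9,2) = 36; x_3 ≥ 8 gives C(5,2) = 10. Together 82.
Add back pairs where two caps are both exceeded: 10 + 0 + 0 = 10.
By inclusion–exclusion the count is 78 − 82 + 10 = 6.

6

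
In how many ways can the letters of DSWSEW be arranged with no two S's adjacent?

Total arrangements of DSWSEW: 6!/(2!·2!) = 180.
If the two S's are adjacent, glue them into one block, leaving 5 items to arrange: (5)!/(2!) = 60 ways.
Hence 180 − 60 = 120.

120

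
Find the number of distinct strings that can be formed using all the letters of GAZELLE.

1260

GAZELLE has 7 letters with E appearing twice and L appearing twice.
Dividing 7! = 5040 by 2!·2! = 4 for the repeated letters gives 1260.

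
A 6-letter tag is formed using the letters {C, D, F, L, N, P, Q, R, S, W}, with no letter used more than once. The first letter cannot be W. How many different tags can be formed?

136080

The first letter has 10−1 = 9 choices (anything except W).
The remaining 5 letters are filled from the other 9 symbols without repetition: 9 × 8 × 7 × 6 × 5 = 15120.
Total: 9 × 15120 = 136080.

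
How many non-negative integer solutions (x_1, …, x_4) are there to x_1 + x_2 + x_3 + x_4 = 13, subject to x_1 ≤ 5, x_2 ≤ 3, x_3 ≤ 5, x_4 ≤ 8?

110

Without the upper bounds there are C(16,3) = 560 ways to split 13 among 4 variables.
Subtract solutions that violate a single cap (substitute x_i' = x_i − (cap_i+1)): x_1 ≥ 6 gives C(10,3) = 120; x_2 ≥ 4 gives C(12,3) = 220; x_3 ≥ 6 gives C(10,3) = 120; x_4 ≥ 9 gives C(7,3) = 35. Together 495.
Add back pairs where two caps are both exceeded: 20 + 4 + 0 + 20 + 1 + 0 = 45.
By inclusion–exclusion the count is 560 − 495 + 45 = 110.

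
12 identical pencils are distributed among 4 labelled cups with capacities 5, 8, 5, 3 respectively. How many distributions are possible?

By stars and bars, unrestricted non-negative solutions to x_1+…+x_4 = 12 number C(12+3,3) = 455.
Subtract solutions that violate a single cap (substitute x_i' = x_i − (cap_i+1)): x_1 ≥ 6 gives C(9,3) = 84; x_2 ≥ 9 gives C(6,3) = 20; x_3 ≥ 6 gives C(9,3) = 84; x_4 ≥ 4 gives C(11,3) = 165. Together 353.
Add back pairs where two caps are both exceeded: 0 + 1 + 10 + 0 + 0 + 10 = 21.
By inclusion–exclusion the count is 455 − 353 + 21 = 123.

123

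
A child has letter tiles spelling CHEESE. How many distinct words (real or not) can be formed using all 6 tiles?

Letter multiplicities in CHEESE: C×1, E×3, H×1, S×1.
The number of distinct arrangements is 6!/(3!) = 720/6 = 120.

120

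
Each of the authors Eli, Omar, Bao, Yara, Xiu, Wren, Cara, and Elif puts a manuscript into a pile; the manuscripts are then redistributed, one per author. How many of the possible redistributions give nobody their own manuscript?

This is the derangement count D_8: permutations of 8 items with no fixed point.
By inclusion–exclusion this is Σ_{j=0}^{8} (−1)^j C(8,j)·(8−j)!.
Computing: 40320 − 40320 + 20160 − 6720 + 1680 − 336 + 56 − 8 + 1 = 14833.

14833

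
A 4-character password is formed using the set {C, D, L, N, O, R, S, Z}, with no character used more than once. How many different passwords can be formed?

Choose and order 4 of the 8 symbols: the first character has 8 options, the next 7, then 6, 5.
8 × 7 × 6 × 5 = 1680.

1680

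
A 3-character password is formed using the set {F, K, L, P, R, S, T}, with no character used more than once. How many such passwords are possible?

With no repetition, fill the 3 characters in order: 7 choices, then 6, down to 5.
7 × 6 × 5 = 210.

210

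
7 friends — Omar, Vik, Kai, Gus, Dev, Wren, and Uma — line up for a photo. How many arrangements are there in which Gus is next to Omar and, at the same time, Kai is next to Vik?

480

Treat {Gus,Omar} as one block (2 orders) and {Kai,Vik} as another (2 orders).
That leaves 5 units to arrange: 2 × 2 × 5! = 4 × 120 = 480.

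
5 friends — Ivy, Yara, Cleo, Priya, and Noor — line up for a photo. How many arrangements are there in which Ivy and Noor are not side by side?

There are 5! = 120 arrangements in all. If Ivy and Noor are adjacent, merging them into one block gives 2·(4)! = 48 arrangements.
So 120 − 48 = 72 arrangements keep them apart.

72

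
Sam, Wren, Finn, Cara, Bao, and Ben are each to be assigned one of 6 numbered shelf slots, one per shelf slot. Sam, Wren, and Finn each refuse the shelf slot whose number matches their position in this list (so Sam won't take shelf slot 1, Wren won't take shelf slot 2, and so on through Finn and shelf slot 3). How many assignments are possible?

Let Aᵢ (for i ∈ {1, 2, 3}) be the placements that put person i in their forbidden shelf slot. Any j of these fix j positions, leaving (6−j)! ways to fill the rest, and there are C(3,j) ways to pick which j.
By inclusion–exclusion, the number of valid placements is Σ_{j=0}^{3} (−1)^j C(3,j)·(6−j)!.
Computing: 720 − 360 + 72 − 6 = 426.

426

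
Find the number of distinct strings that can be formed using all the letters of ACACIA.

ACACIA has 6 letters with A appearing 3 times and C appearing twice.
Dividing 6! = 720 by 3!·2! = 12 for the repeated letters gives 60.

60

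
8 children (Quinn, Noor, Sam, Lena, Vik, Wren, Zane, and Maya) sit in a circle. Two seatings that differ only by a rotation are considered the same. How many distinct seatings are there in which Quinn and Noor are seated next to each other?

1440

Glue Quinn and Noor into a block (2 internal orders). Seating 7 units around a circle gives (6)! arrangements.
So 2 × (6)! = 2 × 720 = 1440.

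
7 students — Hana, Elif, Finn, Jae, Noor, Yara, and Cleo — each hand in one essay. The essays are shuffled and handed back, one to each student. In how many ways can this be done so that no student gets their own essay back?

This is the derangement count D_7: permutations of 7 items with no fixed point.
By inclusion–exclusion this is Σ_{j=0}^{7} (−1)^j C(7,j)·(7−j)!.
Computing: 5040 − 5040 + 2520 − 840 + 210 − 42 + 7 − 1 = 1854.

1854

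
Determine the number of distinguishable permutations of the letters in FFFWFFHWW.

The 9 letters of FFFWFFHWW have repeats: F appearing 5 times and W appearing 3 times.
So there are 9! / (5!·3!) = 504 distinguishable arrangements.

504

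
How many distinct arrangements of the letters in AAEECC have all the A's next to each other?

30

Treat the 2 copies of A as a single block. The multiset to arrange is then {AA, C, C, E, E}, 5 items in all.
That gives (5)!/(2!·2!) = 30 arrangements.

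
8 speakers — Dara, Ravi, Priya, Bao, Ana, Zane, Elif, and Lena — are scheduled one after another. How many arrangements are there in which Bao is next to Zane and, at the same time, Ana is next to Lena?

Treat {Bao,Zane} as one block (2 orders) and {Ana,Lena} as another (2 orders).
That leaves 6 units to arrange: 2 × 2 × 6! = 4 × 720 = 2880.

2880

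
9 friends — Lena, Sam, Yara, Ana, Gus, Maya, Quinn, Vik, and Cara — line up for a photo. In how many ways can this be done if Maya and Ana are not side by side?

There are 9! = 362880 arrangements in all. If Maya and Ana are adjacent, merging them into one block gives 2·(8)! = 80640 arrangements.
Complementary counting: 362880 − 80640 = 282240.

282240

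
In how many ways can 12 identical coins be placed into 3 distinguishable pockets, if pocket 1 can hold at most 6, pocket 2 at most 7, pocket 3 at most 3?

14

Ignoring the caps, the number of non-negative solutions to x_1+…+x_3 = 12 is C(14,2) = 91.
Subtract solutions that violate a single cap (substitute x_i' = x_i − (cap_i+1)): x_1 ≥ 7 gives C(7,2) = 21; x_2 ≥ 8 gives C(6,2) = 15; x_3 ≥ 4 gives C(10,2) = 45. Together 81.
Add back pairs where two caps are both exceeded: 0 + 3 + 1 = 4.
By inclusion–exclusion the count is 91 − 81 + 4 = 14.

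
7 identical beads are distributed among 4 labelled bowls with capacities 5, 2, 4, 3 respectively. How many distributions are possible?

By stars and bars, unrestricted non-negative solutions to x_1+…+x_4 = 7 number C(7+3,3) = 120.
Subtract solutions that violate a single cap (substitute x_i' = x_i − (cap_i+1)): x_1 ≥ 6 gives C(4,3) = 4; x_2 ≥ 3 gives C(7,3) = 35; x_3 ≥ 5 gives C(5,3) = 10; x_4 ≥ 4 gives C(6,3) = 20. Together 69.
Add back pairs where two caps are both exceeded: 0 + 0 + 0 + 0 + 1 + 0 = 1.
By inclusion–exclusion the count is 120 − 69 + 1 = 52.

52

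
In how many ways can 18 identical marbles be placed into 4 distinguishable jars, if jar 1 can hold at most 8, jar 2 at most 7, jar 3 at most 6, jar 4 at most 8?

By stars and bars, unrestricted non-negative solutions to x_1+…+x_4 = 18 number C(18+3,3) = 1330.
Subtract solutions that violate a single cap (substitute x_i' = x_i − (cap_i+1)): x_1 ≥ 9 gives C(12,3) = 220; x_2 ≥ 8 gives C(13,3) = 286; x_3 ≥ 7 gives C(14,3) = 364; x_4 ≥ 9 gives C(12,3) = 220. Together 1090.
Add back pairs where two caps are both exceeded: 4 + 10 + 1 + 20 + 4 + 10 = 49.
By inclusion–exclusion the count is 1330 − 1090 + 49 = 289.

289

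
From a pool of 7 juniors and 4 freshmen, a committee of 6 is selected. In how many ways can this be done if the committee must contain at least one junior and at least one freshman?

455

With no constraint there are C(11,6) = 462 possible selections.
Selections missing a whole group: no juniors → C(4,6) = 0; no freshmen → C(7,6) = 7.
Both groups omitted at once is impossible, so 462 − 7 = 455.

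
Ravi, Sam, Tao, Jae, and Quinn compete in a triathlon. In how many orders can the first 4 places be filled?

120

This is an ordered selection of 4 from 5: P(5,4).
That gives 5 × 4 × 3 × 2 = 120.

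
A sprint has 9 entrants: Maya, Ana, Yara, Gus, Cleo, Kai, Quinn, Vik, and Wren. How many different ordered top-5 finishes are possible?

15120

There are 9 choices for 1st place, 8 for 2nd, and so on down to 5 for position 5.
That gives 9 × 8 × 7 × 6 × 5 = 15120.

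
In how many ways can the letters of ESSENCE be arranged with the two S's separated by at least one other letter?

Total arrangements of ESSENCE: 7!/(3!·2!) = 420.
Arrangements with the S's together: treat SS as one letter, giving (6)!/(3!) = 120.
Subtracting, 420 − 120 = 300 arrangements keep the S's apart.

300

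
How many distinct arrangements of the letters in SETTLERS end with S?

Fix S in the last position and arrange the remaining 7 letters.
Those 7 letters have E appearing twice and T appearing twice, giving (7)!/(2!·2!) = 1260.

1260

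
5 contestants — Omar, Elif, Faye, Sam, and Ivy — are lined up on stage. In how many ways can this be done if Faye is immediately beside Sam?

48

Treat {Faye, Sam} as a single unit. There are 4 units to order, and the pair itself can be ordered 2 ways.
So the count is 2·(4)! = 48.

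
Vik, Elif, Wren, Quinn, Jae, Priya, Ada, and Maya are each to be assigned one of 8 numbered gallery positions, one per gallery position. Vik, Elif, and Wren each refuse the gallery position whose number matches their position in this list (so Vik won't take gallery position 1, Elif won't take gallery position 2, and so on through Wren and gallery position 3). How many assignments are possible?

27240

Let Aᵢ (for i ∈ {1, 2, 3}) be the placements that put person i in their forbidden gallery position. Any j of these fix j positions, leaving (8−j)! ways to fill the rest, and there are C(3,j) ways to pick which j.
By inclusion–exclusion, the number of valid placements is Σ_{j=0}^{3} (−1)^j C(3,j)·(8−j)!.
Computing: 40320 − 15120 + 2160 − 120 = 27240.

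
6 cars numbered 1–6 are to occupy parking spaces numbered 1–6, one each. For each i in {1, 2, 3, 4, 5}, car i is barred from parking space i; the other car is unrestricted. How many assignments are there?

309

Let Aᵢ (for 1 ≤ i ≤ 5) be the placements that put car i in its forbidden parking space. Any j of these fix j positions, leaving (6−j)! ways to fill the rest, and there are C(5,j) ways to pick which j.
By inclusion–exclusion, the number of valid placements is Σ_{j=0}^{5} (−1)^j C(5,j)·(6−j)!.
Computing: 720 − 600 + 240 − 60 + 10 − 1 = 309.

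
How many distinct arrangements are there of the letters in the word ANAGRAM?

The 7 letters of ANAGRAM have repeats: A appearing 3 times.
The number of distinct arrangements is 7!/(3!) = 5040/6 = 840.

840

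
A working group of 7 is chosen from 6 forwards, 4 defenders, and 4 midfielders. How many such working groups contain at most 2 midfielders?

Split by how many midfielders are chosen (0 through 2).
Sum: C(4,0)·C(10,7) + C(4,1)·C(10,6) + C(4,2)·C(10,5) = 120 + 840 + 1512 = 2472.

2472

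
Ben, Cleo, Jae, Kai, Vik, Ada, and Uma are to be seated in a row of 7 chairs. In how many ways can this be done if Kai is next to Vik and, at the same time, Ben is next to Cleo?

480

Treat {Kai,Vik} as one block (2 orders) and {Ben,Cleo} as another (2 orders).
That leaves 5 units to arrange: 2 × 2 × 5! = 4 × 120 = 480.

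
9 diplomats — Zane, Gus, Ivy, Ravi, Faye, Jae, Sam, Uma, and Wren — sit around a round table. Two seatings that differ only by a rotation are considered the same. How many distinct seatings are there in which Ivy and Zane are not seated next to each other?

30240

All circular seatings of 9 people number (8)! = 40320.
Seatings with Ivy beside Zane: treat them as a block with 2 internal orders, giving 2 × (7)! = 10080.
Subtracting, 40320 − 10080 = 30240.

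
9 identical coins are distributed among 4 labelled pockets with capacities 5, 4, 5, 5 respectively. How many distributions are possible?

By stars and bars, unrestricted non-negative solutions to x_1+…+x_4 = 9 number C(9+3,3) = 220.
Subtract solutions that violate a single cap (substitute x_i' = x_i − (cap_i+1)): x_1 ≥ 6 gives C(6,3) = 20; x_2 ≥ 5 gives C(7,3) = 35; x_3 ≥ 6 gives C(6,3) = 20; x_4 ≥ 6 gives C(6,3) = 20. Together 95.
No two caps can be exceeded simultaneously, so the pair terms are all 0.
By inclusion–exclusion the count is 220 − 95 + 0 = 125.

125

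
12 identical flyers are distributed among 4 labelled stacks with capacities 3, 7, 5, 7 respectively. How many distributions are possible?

148

By stars and bars, unrestricted non-negative solutions to x_1+…+x_4 = 12 number C(12+3,3) = 455.
Subtract solutions that violate a single cap (substitute x_i' = x_i − (cap_i+1)): x_1 ≥ 4 gives C(11,3) = 165; x_2 ≥ 8 gives C(7,3) = 35; x_3 ≥ 6 gives C(9,3) = 84; x_4 ≥ 8 gives C(7,3) = 35. Together 319.
Add back pairs where two caps are both exceeded: 1 + 10 + 1 + 0 + 0 + 0 = 12.
By inclusion–exclusion the count is 455 − 319 + 12 = 148.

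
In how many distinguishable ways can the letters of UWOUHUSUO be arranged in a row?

UWOUHUSUO has 9 letters with O appearing twice and U appearing 4 times.
The number of distinct arrangements is 9!/(4!·2!) = 362880/48 = 7560.

7560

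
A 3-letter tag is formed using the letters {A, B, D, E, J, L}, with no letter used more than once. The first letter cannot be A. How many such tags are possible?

The first letter has 6−1 = 5 choices (anything except A).
The remaining 2 letters are filled from the other 5 symbols without repetition: 5 × 4 = 20.
Total: 5 × 20 = 100.

100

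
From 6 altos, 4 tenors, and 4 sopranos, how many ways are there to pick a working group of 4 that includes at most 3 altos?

986

Split by how many altos are chosen (0 through 3).
Sum: C(6,0)·C(8,4) + C(6,1)·C(8,3) + C(6,2)·C(8,2) + C(6,3)·C(8,1) = 70 + 336 + 420 + 160 = 986.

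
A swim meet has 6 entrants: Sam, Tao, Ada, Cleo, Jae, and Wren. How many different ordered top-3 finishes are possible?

This is an ordered selection of 3 from 6: P(6,3).
That gives 6 × 5 × 4 = 120.

120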